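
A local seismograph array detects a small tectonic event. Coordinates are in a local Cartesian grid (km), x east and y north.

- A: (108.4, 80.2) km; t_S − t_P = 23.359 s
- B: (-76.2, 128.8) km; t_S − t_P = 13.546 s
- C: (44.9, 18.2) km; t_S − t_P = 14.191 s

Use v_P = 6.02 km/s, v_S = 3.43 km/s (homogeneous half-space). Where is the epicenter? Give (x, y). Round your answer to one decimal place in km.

-68.2 km east, 21.1 km north

Distance from S−P lag: d = Δt · v_P v_S / (v_P − v_S) = Δt · (6.02·3.43)/(6.02−3.43) ≈ 7.9724·Δt.
So d_A = 186.23, d_B = 107.99, d_C = 113.14 km.
Circle about each station: (x − 108.4)² + (y − 80.2)² = 186.23²; (x + 76.2)² + (y − 128.8)² = 107.99²; (x − 44.9)² + (y − 18.2)² = 113.14².
Subtracting pairs of circle equations eliminates x²+y² and gives linear equations (the radical axes):
-369.2 x + 97.2 y = 27233.05
-127.0 x − 124.0 y = 6045.60
Solving the 2×2 system: x ≈ -68.2, y ≈ 21.1 km.
Check against A (with the unrounded x, y): √((x − 108.4)²+(y − 80.2)²) = 186.23 ≈ 186.23 km. ✓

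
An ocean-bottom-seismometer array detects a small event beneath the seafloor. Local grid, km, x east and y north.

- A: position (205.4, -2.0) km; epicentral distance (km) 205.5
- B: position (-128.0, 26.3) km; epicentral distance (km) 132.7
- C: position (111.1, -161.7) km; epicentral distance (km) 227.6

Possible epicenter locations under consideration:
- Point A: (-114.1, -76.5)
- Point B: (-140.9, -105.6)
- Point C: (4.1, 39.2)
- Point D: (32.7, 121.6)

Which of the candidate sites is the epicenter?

For each candidate, compare |candidate − station| to the reported distance:
Point A: residuals A 122.6, B 29.0, C 13.2 → max 122.6 km
Point B: residuals A 156.0, B 0.2, C 30.6 → max 156.0 km
Point C: residuals A 0.0, B 0.0, C 0.0 → max 0.0 km
Point D: residuals A 6.9, B 54.1, C 66.3 → max 66.3 km
Only Point C has all residuals ≈ 0.

Point C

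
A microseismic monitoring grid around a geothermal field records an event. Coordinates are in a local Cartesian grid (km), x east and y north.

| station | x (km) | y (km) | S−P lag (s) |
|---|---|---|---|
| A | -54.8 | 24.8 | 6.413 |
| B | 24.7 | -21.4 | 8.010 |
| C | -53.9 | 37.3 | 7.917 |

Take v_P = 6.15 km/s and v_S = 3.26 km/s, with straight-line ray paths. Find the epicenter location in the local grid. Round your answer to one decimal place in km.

Distance from S−P lag: d = Δt · v_P v_S / (v_P − v_S) = Δt · (6.15·3.26)/(6.15−3.26) ≈ 6.9374·Δt.
So d_A = 44.49, d_B = 55.57, d_C = 54.92 km.
Circle about each station: (x + 54.8)² + (y − 24.8)² = 44.49²; (x − 24.7)² + (y + 21.4)² = 55.57²; (x + 53.9)² + (y − 37.3)² = 54.92².
Subtracting the A equation from the B and C equations removes the quadratic terms:
159.0 x − 92.4 y = -3658.69
1.8 x + 25.0 y = -358.43
Solving the 2×2 system: x ≈ -30.1, y ≈ -12.2 km.
Check against A (with the unrounded x, y): √((x + 54.8)²+(y − 24.8)²) = 44.47 ≈ 44.49 km. ✓

(-30.1, -12.2)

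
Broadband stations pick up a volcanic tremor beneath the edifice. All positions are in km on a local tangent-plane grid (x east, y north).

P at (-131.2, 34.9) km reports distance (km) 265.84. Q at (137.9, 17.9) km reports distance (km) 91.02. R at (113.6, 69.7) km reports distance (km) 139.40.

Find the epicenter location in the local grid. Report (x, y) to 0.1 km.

Circle about each station: (x + 131.2)² + (y − 34.9)² = 265.84²; (x − 137.9)² + (y − 17.9)² = 91.02²; (x − 113.6)² + (y − 69.7)² = 139.40².
Subtracting the P equation from the Q and R equations removes the quadratic terms:
538.2 x − 34.0 y = 63291.64
489.6 x + 69.6 y = 50570.15
Solving the 2×2 system: x ≈ 113.2, y ≈ -69.7 km.

113.2 km east, -69.7 km north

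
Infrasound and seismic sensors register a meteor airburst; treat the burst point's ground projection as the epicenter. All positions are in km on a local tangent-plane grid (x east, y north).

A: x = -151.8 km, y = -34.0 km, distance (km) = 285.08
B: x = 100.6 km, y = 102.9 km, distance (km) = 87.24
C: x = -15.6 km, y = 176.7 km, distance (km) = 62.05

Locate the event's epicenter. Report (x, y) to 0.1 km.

(46.2, 171.1)

Circle about each station: (x + 151.8)² + (y + 34.0)² = 285.08²; (x − 100.6)² + (y − 102.9)² = 87.24²; (x + 15.6)² + (y − 176.7)² = 62.05².
Subtracting pairs of circle equations eliminates x²+y² and gives linear equations (the radical axes):
504.8 x + 273.8 y = 70169.32
272.4 x + 421.4 y = 84687.41
Solving the 2×2 system: x ≈ 46.2, y ≈ 171.1 km.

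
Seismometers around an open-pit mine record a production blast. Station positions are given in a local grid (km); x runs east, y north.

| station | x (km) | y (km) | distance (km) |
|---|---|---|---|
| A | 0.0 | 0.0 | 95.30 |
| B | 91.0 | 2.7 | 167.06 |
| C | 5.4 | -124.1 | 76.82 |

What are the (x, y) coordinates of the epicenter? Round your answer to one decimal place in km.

(-55.6, -77.4)

Circle about each station: x² + y² = 95.30²; (x − 91.0)² + (y − 2.7)² = 167.06²; (x − 5.4)² + (y + 124.1)² = 76.82².
Subtracting the A equation from the B and C equations removes the quadratic terms:
182.0 x + 5.4 y = -10538.66
10.8 x − 248.2 y = 18610.75
Solving the 2×2 system: x ≈ -55.6, y ≈ -77.4 km.
Check against A (with the unrounded x, y): √(x²+y²) = 95.31 ≈ 95.30 km. ✓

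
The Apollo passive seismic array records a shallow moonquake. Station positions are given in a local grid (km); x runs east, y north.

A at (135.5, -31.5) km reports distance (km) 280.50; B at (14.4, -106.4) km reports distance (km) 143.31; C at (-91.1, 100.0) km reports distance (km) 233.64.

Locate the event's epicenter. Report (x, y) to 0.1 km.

Circle about each station: (x − 135.5)² + (y + 31.5)² = 280.50²; (x − 14.4)² + (y + 106.4)² = 143.31²; (x + 91.1)² + (y − 100.0)² = 233.64².
Subtracting the A equation from the B and C equations removes the quadratic terms:
-242.2 x − 149.8 y = 50318.31
-453.2 x + 263.0 y = 23039.31
Solving the 2×2 system: x ≈ -126.8, y ≈ -130.9 km.

-126.8 km east, -130.9 km north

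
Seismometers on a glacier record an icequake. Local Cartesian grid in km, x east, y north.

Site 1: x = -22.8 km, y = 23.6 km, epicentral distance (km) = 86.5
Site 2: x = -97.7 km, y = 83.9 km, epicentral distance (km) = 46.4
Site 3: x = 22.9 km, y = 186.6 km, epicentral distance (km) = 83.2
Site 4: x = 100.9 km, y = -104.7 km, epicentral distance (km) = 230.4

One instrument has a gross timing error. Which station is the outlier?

Solve using three stations at a time. Using Site 1, Site 3, Site 4 (subtract circle equations pairwise → linear system) gives (x, y) ≈ (5.9, 105.2).
Distances from that point to each station vs reported:
  Site 1: calculated 86.5 vs reported 86.5 → residual 0.0 km
  Site 2: calculated 105.7 vs reported 46.4 → residual 59.3 km
  Site 3: calculated 83.2 vs reported 83.2 → residual 0.0 km
  Site 4: calculated 230.4 vs reported 230.4 → residual 0.0 km
Site 1, Site 3, Site 4 are mutually consistent (residuals ≈ 0); Site 2 is off by 59.3 km.

Site 2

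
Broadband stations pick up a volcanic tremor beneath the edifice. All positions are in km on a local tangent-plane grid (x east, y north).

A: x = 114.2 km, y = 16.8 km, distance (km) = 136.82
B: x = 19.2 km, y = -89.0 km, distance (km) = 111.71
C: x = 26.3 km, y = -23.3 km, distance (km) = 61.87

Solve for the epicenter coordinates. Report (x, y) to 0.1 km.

(-22.6, 14.6)

Circle about each station: (x − 114.2)² + (y − 16.8)² = 136.82²; (x − 19.2)² + (y + 89.0)² = 111.71²; (x − 26.3)² + (y + 23.3)² = 61.87².
Subtracting pairs of circle equations eliminates x²+y² and gives linear equations (the radical axes):
-190.0 x − 211.6 y = 1206.35
-175.8 x − 80.2 y = 2802.52
Solving the 2×2 system: x ≈ -22.6, y ≈ 14.6 km.
Check against A (with the unrounded x, y): √((x − 114.2)²+(y − 16.8)²) = 136.82 ≈ 136.82 km. ✓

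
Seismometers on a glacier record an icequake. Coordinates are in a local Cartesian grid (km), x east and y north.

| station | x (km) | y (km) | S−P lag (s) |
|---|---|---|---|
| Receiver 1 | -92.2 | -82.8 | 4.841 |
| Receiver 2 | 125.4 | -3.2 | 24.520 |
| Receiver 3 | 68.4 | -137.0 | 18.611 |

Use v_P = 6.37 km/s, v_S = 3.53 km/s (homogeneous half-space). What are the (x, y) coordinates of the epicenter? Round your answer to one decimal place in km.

(-59.2, -63.3)

Distance from S−P lag: d = Δt · v_P v_S / (v_P − v_S) = Δt · (6.37·3.53)/(6.37−3.53) ≈ 7.9176·Δt.
So d_Receiver 1 = 38.33, d_Receiver 2 = 194.14, d_Receiver 3 = 147.36 km.
Circle about each station: (x + 92.2)² + (y + 82.8)² = 38.33²; (x − 125.4)² + (y + 3.2)² = 194.14²; (x − 68.4)² + (y + 137.0)² = 147.36².
Subtracting pairs of circle equations eliminates x²+y² and gives linear equations (the radical axes):
435.2 x + 159.2 y = -35842.43
321.2 x − 108.4 y = -12154.90
Solving the 2×2 system: x ≈ -59.2, y ≈ -63.3 km.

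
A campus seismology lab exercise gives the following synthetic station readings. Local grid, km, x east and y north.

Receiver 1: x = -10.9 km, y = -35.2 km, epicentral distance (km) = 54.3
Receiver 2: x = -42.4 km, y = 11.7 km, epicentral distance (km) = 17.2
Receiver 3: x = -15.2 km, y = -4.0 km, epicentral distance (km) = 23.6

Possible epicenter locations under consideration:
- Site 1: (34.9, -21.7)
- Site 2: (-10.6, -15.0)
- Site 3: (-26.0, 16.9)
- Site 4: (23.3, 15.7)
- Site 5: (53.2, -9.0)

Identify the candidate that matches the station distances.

Site 3

For each candidate, compare |candidate − station| to the reported distance:
Site 1: residuals Receiver 1 6.6, Receiver 2 67.0, Receiver 3 29.5 → max 67.0 km
Site 2: residuals Receiver 1 34.1, Receiver 2 24.3, Receiver 3 11.7 → max 34.1 km
Site 3: residuals Receiver 1 0.1, Receiver 2 0.0, Receiver 3 0.1 → max 0.1 km
Site 4: residuals Receiver 1 7.0, Receiver 2 48.6, Receiver 3 19.6 → max 48.6 km
Site 5: residuals Receiver 1 14.9, Receiver 2 80.6, Receiver 3 45.0 → max 80.6 km
Only Site 3 has all residuals ≈ 0.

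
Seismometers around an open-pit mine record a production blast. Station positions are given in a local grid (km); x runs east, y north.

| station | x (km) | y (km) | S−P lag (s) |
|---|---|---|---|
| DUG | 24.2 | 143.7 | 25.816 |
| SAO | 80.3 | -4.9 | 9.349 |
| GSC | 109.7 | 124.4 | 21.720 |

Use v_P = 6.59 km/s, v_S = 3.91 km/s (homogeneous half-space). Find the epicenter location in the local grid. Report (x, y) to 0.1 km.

x ≈ 123.0 km, y ≈ -84.0 km

Distance from S−P lag: d = Δt · v_P v_S / (v_P − v_S) = Δt · (6.59·3.91)/(6.59−3.91) ≈ 9.6145·Δt.
So d_DUG = 248.21, d_SAO = 89.89, d_GSC = 208.83 km.
Circle about each station: (x − 24.2)² + (y − 143.7)² = 248.21²; (x − 80.3)² + (y + 4.9)² = 89.89²; (x − 109.7)² + (y − 124.4)² = 208.83².
Subtracting the DUG equation from the SAO and GSC equations removes the quadratic terms:
112.2 x − 297.2 y = 38764.76
171.0 x − 38.6 y = 24272.36
Solving the 2×2 system: x ≈ 123.0, y ≈ -84.0 km.
Check against DUG (with the unrounded x, y): √((x − 24.2)²+(y − 143.7)²) = 248.21 ≈ 248.21 km. ✓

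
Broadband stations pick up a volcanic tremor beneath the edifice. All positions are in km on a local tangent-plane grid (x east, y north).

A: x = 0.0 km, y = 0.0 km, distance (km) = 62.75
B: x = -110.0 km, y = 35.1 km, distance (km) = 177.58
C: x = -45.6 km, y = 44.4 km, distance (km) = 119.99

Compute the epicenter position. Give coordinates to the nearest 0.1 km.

x ≈ 62.2 km, y ≈ -8.3 km

Circle about each station: x² + y² = 62.75²; (x + 110.0)² + (y − 35.1)² = 177.58²; (x + 45.6)² + (y − 44.4)² = 119.99².
Subtracting pairs of circle equations eliminates x²+y² and gives linear equations (the radical axes):
-220.0 x + 70.2 y = -14265.08
-91.2 x + 88.8 y = -6409.32
Solving the 2×2 system: x ≈ 62.2, y ≈ -8.3 km.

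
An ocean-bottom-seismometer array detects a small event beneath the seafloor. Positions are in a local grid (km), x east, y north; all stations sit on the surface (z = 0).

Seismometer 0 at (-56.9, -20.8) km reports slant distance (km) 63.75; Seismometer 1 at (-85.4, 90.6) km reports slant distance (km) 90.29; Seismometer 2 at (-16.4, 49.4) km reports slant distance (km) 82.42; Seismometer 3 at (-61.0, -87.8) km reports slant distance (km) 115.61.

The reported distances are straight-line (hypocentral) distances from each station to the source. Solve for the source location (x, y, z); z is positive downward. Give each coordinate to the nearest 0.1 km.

x ≈ -73.3 km, y ≈ 16.0 km, depth ≈ 49.4 km

Each station gives a sphere (x−x_i)² + (y−y_i)² + z² = d_i² (stations at z=0).
Subtracting the Seismometer 0 sphere from Seismometer 1 and Seismometer 2: z² cancels, leaving linear equations in x and y:
-57.0 x + 222.8 y = 7743.05
81.0 x + 140.4 y = -3689.92
Solving: x ≈ -73.292, y ≈ 16.003 km (keep extra digits for the depth step; rounded: -73.3, 16.0).
Then from the Seismometer 0 sphere: z² = 63.75² − (x + 56.9)² − (y + 20.8)² with x = -73.292, y = 16.003, so z ≈ 49.406 ≈ 49.4 km.
Check against Seismometer 3 (with the unrounded solution): distance 115.62 ≈ 115.61 km. ✓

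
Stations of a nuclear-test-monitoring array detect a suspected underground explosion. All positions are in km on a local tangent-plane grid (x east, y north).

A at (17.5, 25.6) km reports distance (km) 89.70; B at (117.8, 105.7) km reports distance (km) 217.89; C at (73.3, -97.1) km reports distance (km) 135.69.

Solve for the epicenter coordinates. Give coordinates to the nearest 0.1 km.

Circle about each station: (x − 17.5)² + (y − 25.6)² = 89.70²; (x − 117.8)² + (y − 105.7)² = 217.89²; (x − 73.3)² + (y + 97.1)² = 135.69².
Subtracting the A equation from the B and C equations removes the quadratic terms:
200.6 x + 160.2 y = -15342.24
111.6 x − 245.4 y = 3474.00
Solving the 2×2 system: x ≈ -47.8, y ≈ -35.9 km.

x ≈ -47.8 km, y ≈ -35.9 km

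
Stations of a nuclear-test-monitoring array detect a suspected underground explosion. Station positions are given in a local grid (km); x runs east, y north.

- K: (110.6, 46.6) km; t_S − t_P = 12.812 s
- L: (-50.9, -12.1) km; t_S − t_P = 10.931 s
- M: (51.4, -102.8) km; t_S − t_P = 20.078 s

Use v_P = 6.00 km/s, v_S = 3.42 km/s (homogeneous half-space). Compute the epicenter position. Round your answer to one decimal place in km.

8.8 km east, 51.1 km north

Distance from S−P lag: d = Δt · v_P v_S / (v_P − v_S) = Δt · (6.00·3.42)/(6.00−3.42) ≈ 7.9535·Δt.
So d_K = 101.90, d_L = 86.94, d_M = 159.69 km.
Circle about each station: (x − 110.6)² + (y − 46.6)² = 101.90²; (x + 50.9)² + (y + 12.1)² = 86.94²; (x − 51.4)² + (y + 102.8)² = 159.69².
Subtracting pairs of circle equations eliminates x²+y² and gives linear equations (the radical axes):
-323.0 x − 117.4 y = -8841.65
-118.4 x − 298.8 y = -16311.41
Solving the 2×2 system: x ≈ 8.8, y ≈ 51.1 km.
Check against K (with the unrounded x, y): √((x − 110.6)²+(y − 46.6)²) = 101.90 ≈ 101.90 km. ✓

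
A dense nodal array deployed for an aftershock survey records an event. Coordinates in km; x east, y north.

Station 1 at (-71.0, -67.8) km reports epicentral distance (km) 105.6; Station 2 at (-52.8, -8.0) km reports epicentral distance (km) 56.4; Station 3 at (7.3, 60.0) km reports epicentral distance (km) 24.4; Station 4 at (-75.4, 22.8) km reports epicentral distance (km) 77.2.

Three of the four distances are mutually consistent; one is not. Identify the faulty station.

Solve using three stations at a time. Using Station 1, Station 2, Station 4 (subtract circle equations pairwise → linear system) gives (x, y) ≈ (0.6, 9.7).
Distances from that point to each station vs reported:
  Station 1: calculated 105.5 vs reported 105.6 → residual 0.1 km
  Station 2: calculated 56.2 vs reported 56.4 → residual 0.2 km
  Station 3: calculated 50.7 vs reported 24.4 → residual 26.3 km
  Station 4: calculated 77.1 vs reported 77.2 → residual 0.1 km
Station 1, Station 2, Station 4 are mutually consistent (residuals ≈ 0); Station 3 is off by 26.3 km.

Station 3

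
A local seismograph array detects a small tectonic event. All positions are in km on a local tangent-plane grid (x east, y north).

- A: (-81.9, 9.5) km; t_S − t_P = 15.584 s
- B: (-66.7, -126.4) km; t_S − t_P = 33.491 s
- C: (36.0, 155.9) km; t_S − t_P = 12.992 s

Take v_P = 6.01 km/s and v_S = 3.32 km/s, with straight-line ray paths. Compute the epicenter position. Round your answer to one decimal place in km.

(-54.1, 121.7)

Distance from S−P lag: d = Δt · v_P v_S / (v_P − v_S) = Δt · (6.01·3.32)/(6.01−3.32) ≈ 7.4175·Δt.
So d_A = 115.60, d_B = 248.42, d_C = 96.37 km.
Circle about each station: (x + 81.9)² + (y − 9.5)² = 115.60²; (x + 66.7)² + (y + 126.4)² = 248.42²; (x − 36.0)² + (y − 155.9)² = 96.37².
Subtracting pairs of circle equations eliminates x²+y² and gives linear equations (the radical axes):
30.4 x − 271.8 y = -34721.15
235.8 x + 292.8 y = 22879.13
Solving the 2×2 system: x ≈ -54.1, y ≈ 121.7 km.
Check against A (with the unrounded x, y): √((x + 81.9)²+(y − 9.5)²) = 115.59 ≈ 115.60 km. ✓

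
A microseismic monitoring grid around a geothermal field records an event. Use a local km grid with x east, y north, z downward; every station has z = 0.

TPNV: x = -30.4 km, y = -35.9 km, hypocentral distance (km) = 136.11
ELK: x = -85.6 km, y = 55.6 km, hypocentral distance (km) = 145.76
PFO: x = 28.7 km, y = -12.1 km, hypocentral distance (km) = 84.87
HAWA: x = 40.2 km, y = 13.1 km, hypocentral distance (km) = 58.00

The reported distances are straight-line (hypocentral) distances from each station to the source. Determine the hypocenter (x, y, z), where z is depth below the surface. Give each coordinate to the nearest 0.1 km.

Each station gives a sphere (x−x_i)² + (y−y_i)² + z² = d_i² (stations at z=0).
Subtracting the TPNV sphere from ELK and PFO: z² cancels, leaving linear equations in x and y:
-110.4 x + 183.0 y = 5485.70
118.2 x + 47.6 y = 10080.15
Solving: x ≈ 58.899, y ≈ 65.509 km (keep extra digits for the depth step; rounded: 58.9, 65.5).
Then from the TPNV sphere: z² = 136.11² − (x + 30.4)² − (y + 35.9)² with x = 58.899, y = 65.509, so z ≈ 16.366 ≈ 16.4 km.

x ≈ 58.9 km, y ≈ 65.5 km, depth ≈ 16.4 km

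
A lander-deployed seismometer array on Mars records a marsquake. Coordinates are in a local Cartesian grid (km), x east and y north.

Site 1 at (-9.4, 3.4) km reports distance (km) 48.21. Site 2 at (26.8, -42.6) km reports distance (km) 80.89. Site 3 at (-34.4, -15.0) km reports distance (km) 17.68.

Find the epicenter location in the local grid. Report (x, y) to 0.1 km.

-51.1 km east, -20.8 km north

Circle about each station: (x + 9.4)² + (y − 3.4)² = 48.21²; (x − 26.8)² + (y + 42.6)² = 80.89²; (x + 34.4)² + (y + 15.0)² = 17.68².
Subtracting the Site 1 equation from the Site 2 and Site 3 equations removes the quadratic terms:
72.4 x − 92.0 y = -1785.91
-50.0 x − 36.8 y = 3320.06
Solving the 2×2 system: x ≈ -51.1, y ≈ -20.8 km.
Check against Site 1 (with the unrounded x, y): √((x + 9.4)²+(y − 3.4)²) = 48.21 ≈ 48.21 km. ✓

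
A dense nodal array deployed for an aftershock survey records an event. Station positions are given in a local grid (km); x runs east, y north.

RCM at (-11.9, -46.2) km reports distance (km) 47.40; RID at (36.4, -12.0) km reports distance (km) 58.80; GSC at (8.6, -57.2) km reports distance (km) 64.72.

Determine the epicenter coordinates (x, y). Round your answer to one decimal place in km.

Circle about each station: (x + 11.9)² + (y + 46.2)² = 47.40²; (x − 36.4)² + (y + 12.0)² = 58.80²; (x − 8.6)² + (y + 57.2)² = 64.72².
Subtracting pairs of circle equations eliminates x²+y² and gives linear equations (the radical axes):
96.6 x + 68.4 y = -2017.77
41.0 x − 22.0 y = -872.17
Solving the 2×2 system: x ≈ -21.1, y ≈ 0.3 km.

-21.1 km east, 0.3 km north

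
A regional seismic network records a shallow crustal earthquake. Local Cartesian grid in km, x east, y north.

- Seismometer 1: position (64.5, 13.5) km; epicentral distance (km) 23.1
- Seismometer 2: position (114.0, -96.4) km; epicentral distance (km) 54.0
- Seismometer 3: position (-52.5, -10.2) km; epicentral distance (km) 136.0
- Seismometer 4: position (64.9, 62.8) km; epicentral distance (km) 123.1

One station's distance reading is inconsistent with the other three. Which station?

Seismometer 1

Solve using three stations at a time. Using Seismometer 2, Seismometer 3, Seismometer 4 (subtract circle equations pairwise → linear system) gives (x, y) ≈ (74.1, -60.0).
Distances from that point to each station vs reported:
  Seismometer 1: calculated 74.1 vs reported 23.1 → residual 51.0 km
  Seismometer 2: calculated 54.0 vs reported 54.0 → residual 0.0 km
  Seismometer 3: calculated 136.0 vs reported 136.0 → residual 0.0 km
  Seismometer 4: calculated 123.1 vs reported 123.1 → residual 0.0 km
Seismometer 2, Seismometer 3, Seismometer 4 are mutually consistent (residuals ≈ 0); Seismometer 1 is off by 51.0 km.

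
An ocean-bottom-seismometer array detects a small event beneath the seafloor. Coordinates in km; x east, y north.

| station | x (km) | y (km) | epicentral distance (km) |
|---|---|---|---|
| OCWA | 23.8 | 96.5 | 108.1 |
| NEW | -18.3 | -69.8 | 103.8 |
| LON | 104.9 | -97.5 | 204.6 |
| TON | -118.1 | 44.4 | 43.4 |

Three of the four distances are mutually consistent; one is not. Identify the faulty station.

Solve using three stations at a time. Using OCWA, NEW, LON (subtract circle equations pairwise → linear system) gives (x, y) ≈ (-58.2, 26.0).
Distances from that point to each station vs reported:
  OCWA: calculated 108.1 vs reported 108.1 → residual 0.0 km
  NEW: calculated 103.8 vs reported 103.8 → residual 0.0 km
  LON: calculated 204.6 vs reported 204.6 → residual 0.0 km
  TON: calculated 62.6 vs reported 43.4 → residual 19.2 km
OCWA, NEW, LON are mutually consistent (residuals ≈ 0); TON is off by 19.2 km.

TON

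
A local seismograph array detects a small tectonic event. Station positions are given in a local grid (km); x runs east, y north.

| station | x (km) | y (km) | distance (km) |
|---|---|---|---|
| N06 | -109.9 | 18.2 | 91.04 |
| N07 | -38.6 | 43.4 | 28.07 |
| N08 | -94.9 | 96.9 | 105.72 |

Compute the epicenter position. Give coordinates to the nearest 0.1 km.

Circle about each station: (x + 109.9)² + (y − 18.2)² = 91.04²; (x + 38.6)² + (y − 43.4)² = 28.07²; (x + 94.9)² + (y − 96.9)² = 105.72².
Subtracting the N06 equation from the N07 and N08 equations removes the quadratic terms:
142.6 x + 50.4 y = -1535.37
30.0 x + 157.4 y = 3097.93
Solving the 2×2 system: x ≈ -19.0, y ≈ 23.3 km.

x ≈ -19.0 km, y ≈ 23.3 km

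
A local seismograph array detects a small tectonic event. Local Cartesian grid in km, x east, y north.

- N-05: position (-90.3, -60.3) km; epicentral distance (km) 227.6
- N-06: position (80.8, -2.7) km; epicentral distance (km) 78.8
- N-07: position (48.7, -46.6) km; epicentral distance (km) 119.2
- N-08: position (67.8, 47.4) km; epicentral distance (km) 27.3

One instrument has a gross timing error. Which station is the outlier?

Solve using three stations at a time. Using N-06, N-07, N-08 (subtract circle equations pairwise → linear system) gives (x, y) ≈ (56.7, 72.3).
Distances from that point to each station vs reported:
  N-05: calculated 198.0 vs reported 227.6 → residual 29.6 km
  N-06: calculated 78.8 vs reported 78.8 → residual 0.0 km
  N-07: calculated 119.2 vs reported 119.2 → residual 0.0 km
  N-08: calculated 27.3 vs reported 27.3 → residual 0.0 km
N-06, N-07, N-08 are mutually consistent (residuals ≈ 0); N-05 is off by 29.6 km.

N-05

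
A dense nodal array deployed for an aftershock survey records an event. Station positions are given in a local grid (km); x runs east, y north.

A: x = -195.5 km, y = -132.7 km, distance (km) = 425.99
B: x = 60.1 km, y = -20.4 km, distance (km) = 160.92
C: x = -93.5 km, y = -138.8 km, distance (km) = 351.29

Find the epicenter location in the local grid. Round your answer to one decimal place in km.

(154.8, 109.7)

Circle about each station: (x + 195.5)² + (y + 132.7)² = 425.99²; (x − 60.1)² + (y + 20.4)² = 160.92²; (x + 93.5)² + (y + 138.8)² = 351.29².
Subtracting the A equation from the B and C equations removes the quadratic terms:
511.2 x + 224.6 y = 103770.86
204.0 x − 12.2 y = 30240.97
Solving the 2×2 system: x ≈ 154.8, y ≈ 109.7 km.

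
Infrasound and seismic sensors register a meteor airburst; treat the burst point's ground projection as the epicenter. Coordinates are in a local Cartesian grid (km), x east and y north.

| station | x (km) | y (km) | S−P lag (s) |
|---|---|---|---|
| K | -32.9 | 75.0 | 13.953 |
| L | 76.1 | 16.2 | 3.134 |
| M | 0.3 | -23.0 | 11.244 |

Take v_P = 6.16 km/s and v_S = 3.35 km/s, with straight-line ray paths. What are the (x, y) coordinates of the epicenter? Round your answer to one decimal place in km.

Distance from S−P lag: d = Δt · v_P v_S / (v_P − v_S) = Δt · (6.16·3.35)/(6.16−3.35) ≈ 7.3438·Δt.
So d_K = 102.47, d_L = 23.02, d_M = 82.57 km.
Circle about each station: (x + 32.9)² + (y − 75.0)² = 102.47²; (x − 76.1)² + (y − 16.2)² = 23.02²; (x − 0.3)² + (y + 23.0)² = 82.57².
Subtracting pairs of circle equations eliminates x²+y² and gives linear equations (the radical axes):
218.0 x − 117.6 y = 9316.42
66.4 x − 196.0 y = -2496.02
Solving the 2×2 system: x ≈ 60.7, y ≈ 33.3 km.

(60.7, 33.3)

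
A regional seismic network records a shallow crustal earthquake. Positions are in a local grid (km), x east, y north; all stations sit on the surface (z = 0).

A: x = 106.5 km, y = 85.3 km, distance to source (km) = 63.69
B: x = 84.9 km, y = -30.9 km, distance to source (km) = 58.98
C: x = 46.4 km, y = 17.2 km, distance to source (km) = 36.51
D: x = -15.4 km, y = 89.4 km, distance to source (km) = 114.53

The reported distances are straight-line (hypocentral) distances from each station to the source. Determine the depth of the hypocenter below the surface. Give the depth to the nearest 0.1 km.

7.1 km

Each station gives a sphere (x−x_i)² + (y−y_i)² + z² = d_i² (stations at z=0).
Subtracting the A sphere from B and C: z² cancels, leaving linear equations in x and y:
-43.2 x − 232.4 y = -9877.74
-120.2 x − 136.2 y = -13446.10
Solving: x ≈ 80.702, y ≈ 27.502 km (keep extra digits for the depth step; rounded: 80.7, 27.5).
Then from the A sphere: z² = 63.69² − (x − 106.5)² − (y − 85.3)² with x = 80.702, y = 27.502, so z ≈ 7.090 ≈ 7.1 km.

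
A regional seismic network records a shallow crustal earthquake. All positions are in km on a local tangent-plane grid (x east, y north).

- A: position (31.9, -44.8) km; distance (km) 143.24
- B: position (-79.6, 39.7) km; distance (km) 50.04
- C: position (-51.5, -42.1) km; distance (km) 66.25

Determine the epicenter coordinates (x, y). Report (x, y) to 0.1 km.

Circle about each station: (x − 31.9)² + (y + 44.8)² = 143.24²; (x + 79.6)² + (y − 39.7)² = 50.04²; (x + 51.5)² + (y + 42.1)² = 66.25².
Subtracting pairs of circle equations eliminates x²+y² and gives linear equations (the radical axes):
-223.0 x + 169.0 y = 22901.30
-166.8 x + 5.4 y = 17528.65
Solving the 2×2 system: x ≈ -105.2, y ≈ -3.3 km.
Check against A (with the unrounded x, y): √((x − 31.9)²+(y + 44.8)²) = 143.24 ≈ 143.24 km. ✓

(-105.2, -3.3)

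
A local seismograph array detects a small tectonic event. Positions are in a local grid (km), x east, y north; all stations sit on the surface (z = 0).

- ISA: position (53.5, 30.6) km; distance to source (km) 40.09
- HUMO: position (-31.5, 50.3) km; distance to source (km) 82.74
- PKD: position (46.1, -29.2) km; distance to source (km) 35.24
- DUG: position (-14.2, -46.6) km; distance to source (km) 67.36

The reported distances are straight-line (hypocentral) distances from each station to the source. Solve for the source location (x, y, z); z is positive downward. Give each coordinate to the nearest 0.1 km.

Each station gives a sphere (x−x_i)² + (y−y_i)² + z² = d_i² (stations at z=0).
Subtracting the ISA sphere from HUMO and PKD: z² cancels, leaving linear equations in x and y:
-170.0 x + 39.4 y = -5514.97
-14.8 x − 119.6 y = -455.41
Solving: x ≈ 32.394, y ≈ -0.201 km (keep extra digits for the depth step; rounded: 32.4, -0.2).
Then from the ISA sphere: z² = 40.09² − (x − 53.5)² − (y − 30.6)² with x = 32.394, y = -0.201, so z ≈ 14.596 ≈ 14.6 km.
Check against DUG (with the unrounded solution): distance 67.36 ≈ 67.36 km. ✓

(32.4, -0.2, 14.6)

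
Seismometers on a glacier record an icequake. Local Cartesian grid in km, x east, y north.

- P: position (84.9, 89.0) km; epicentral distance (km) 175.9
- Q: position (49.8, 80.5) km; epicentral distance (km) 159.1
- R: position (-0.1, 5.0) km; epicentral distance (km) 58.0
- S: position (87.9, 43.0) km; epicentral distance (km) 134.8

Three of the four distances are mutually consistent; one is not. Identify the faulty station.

R

Solve using three stations at a time. Using P, Q, S (subtract circle equations pairwise → linear system) gives (x, y) ≈ (26.3, -76.7).
Distances from that point to each station vs reported:
  P: calculated 175.8 vs reported 175.9 → residual 0.1 km
  Q: calculated 159.0 vs reported 159.1 → residual 0.1 km
  R: calculated 85.9 vs reported 58.0 → residual 27.9 km
  S: calculated 134.6 vs reported 134.8 → residual 0.2 km
P, Q, S are mutually consistent (residuals ≈ 0); R is off by 27.9 km.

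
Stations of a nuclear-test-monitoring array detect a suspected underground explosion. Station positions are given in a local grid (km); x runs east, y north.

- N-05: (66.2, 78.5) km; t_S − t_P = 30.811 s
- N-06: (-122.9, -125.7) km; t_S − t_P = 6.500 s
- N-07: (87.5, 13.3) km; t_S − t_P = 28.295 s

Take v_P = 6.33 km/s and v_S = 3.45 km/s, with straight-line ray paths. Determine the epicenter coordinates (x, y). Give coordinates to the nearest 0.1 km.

(-106.0, -79.4)

Distance from S−P lag: d = Δt · v_P v_S / (v_P − v_S) = Δt · (6.33·3.45)/(6.33−3.45) ≈ 7.5828·Δt.
So d_N-05 = 233.63, d_N-06 = 49.29, d_N-07 = 214.56 km.
Circle about each station: (x − 66.2)² + (y − 78.5)² = 233.63²; (x + 122.9)² + (y + 125.7)² = 49.29²; (x − 87.5)² + (y − 13.3)² = 214.56².
Subtracting the N-05 equation from the N-06 and N-07 equations removes the quadratic terms:
-378.2 x − 408.4 y = 72513.68
42.6 x − 130.4 y = 5835.43
Solving the 2×2 system: x ≈ -106.0, y ≈ -79.4 km.
Check against N-05 (with the unrounded x, y): √((x − 66.2)²+(y − 78.5)²) = 233.63 ≈ 233.63 km. ✓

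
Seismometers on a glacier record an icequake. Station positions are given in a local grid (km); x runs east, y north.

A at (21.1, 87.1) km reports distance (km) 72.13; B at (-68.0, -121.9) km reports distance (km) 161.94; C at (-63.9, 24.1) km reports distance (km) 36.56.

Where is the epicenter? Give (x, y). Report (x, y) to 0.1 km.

x ≈ -29.1 km, y ≈ 35.3 km

Circle about each station: (x − 21.1)² + (y − 87.1)² = 72.13²; (x + 68.0)² + (y + 121.9)² = 161.94²; (x + 63.9)² + (y − 24.1)² = 36.56².
Subtracting the A equation from the B and C equations removes the quadratic terms:
-178.2 x − 418.0 y = -9569.84
-170.0 x − 126.0 y = 498.50
Solving the 2×2 system: x ≈ -29.1, y ≈ 35.3 km.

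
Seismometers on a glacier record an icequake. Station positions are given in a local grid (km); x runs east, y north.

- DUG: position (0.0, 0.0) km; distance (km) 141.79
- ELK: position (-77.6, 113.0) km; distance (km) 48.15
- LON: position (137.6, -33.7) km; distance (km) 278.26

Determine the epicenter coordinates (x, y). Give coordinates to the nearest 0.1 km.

(-115.1, 82.8)

Circle about each station: x² + y² = 141.79²; (x + 77.6)² + (y − 113.0)² = 48.15²; (x − 137.6)² + (y + 33.7)² = 278.26².
Subtracting the DUG equation from the ELK and LON equations removes the quadratic terms:
-155.2 x + 226.0 y = 36576.74
275.2 x − 67.4 y = -37254.77
Solving the 2×2 system: x ≈ -115.1, y ≈ 82.8 km.
Check against DUG (with the unrounded x, y): √(x²+y²) = 141.79 ≈ 141.79 km. ✓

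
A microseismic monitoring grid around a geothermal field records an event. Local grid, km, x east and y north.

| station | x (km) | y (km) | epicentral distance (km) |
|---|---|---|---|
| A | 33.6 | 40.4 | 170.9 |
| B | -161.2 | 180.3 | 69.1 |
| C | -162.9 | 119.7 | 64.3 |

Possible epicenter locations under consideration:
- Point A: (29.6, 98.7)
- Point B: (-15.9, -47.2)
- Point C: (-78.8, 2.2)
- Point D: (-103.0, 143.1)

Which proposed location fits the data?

For each candidate, compare |candidate − station| to the reported distance:
Point A: residuals A 112.5, B 138.4, C 129.3 → max 138.4 km
Point B: residuals A 70.3, B 200.8, C 158.1 → max 200.8 km
Point C: residuals A 52.2, B 127.1, C 80.2 → max 127.1 km
Point D: residuals A 0.0, B 0.0, C 0.0 → max 0.0 km
Only Point D has all residuals ≈ 0.

Point D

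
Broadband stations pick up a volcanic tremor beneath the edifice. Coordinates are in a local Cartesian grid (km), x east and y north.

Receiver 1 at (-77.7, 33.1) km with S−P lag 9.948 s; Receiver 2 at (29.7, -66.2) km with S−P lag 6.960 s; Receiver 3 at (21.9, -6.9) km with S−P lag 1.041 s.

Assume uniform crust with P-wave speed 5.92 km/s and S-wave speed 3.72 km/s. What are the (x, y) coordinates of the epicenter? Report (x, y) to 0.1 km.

17.0 km east, 2.3 km north

Distance from S−P lag: d = Δt · v_P v_S / (v_P − v_S) = Δt · (5.92·3.72)/(5.92−3.72) ≈ 10.0102·Δt.
So d_Receiver 1 = 99.58, d_Receiver 2 = 69.67, d_Receiver 3 = 10.42 km.
Circle about each station: (x + 77.7)² + (y − 33.1)² = 99.58²; (x − 29.7)² + (y + 66.2)² = 69.67²; (x − 21.9)² + (y + 6.9)² = 10.42².
Subtracting the Receiver 1 equation from the Receiver 2 and Receiver 3 equations removes the quadratic terms:
214.8 x − 198.6 y = 3193.90
199.2 x − 80.0 y = 3201.92
Solving the 2×2 system: x ≈ 17.0, y ≈ 2.3 km.
Check against Receiver 1 (with the unrounded x, y): √((x + 77.7)²+(y − 33.1)²) = 99.58 ≈ 99.58 km. ✓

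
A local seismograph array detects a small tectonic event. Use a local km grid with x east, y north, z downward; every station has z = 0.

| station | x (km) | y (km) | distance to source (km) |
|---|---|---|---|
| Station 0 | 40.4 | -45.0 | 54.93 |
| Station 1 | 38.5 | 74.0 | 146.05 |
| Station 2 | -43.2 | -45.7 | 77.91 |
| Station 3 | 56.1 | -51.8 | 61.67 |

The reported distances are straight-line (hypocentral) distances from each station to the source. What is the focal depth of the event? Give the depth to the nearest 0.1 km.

depth ≈ 46.4 km

Each station gives a sphere (x−x_i)² + (y−y_i)² + z² = d_i² (stations at z=0).
Subtracting the Station 0 sphere from Station 1 and Station 2: z² cancels, leaving linear equations in x and y:
-3.8 x + 238.0 y = -15012.21
-167.2 x − 1.4 y = -2755.09
Solving: x ≈ 17.004, y ≈ -62.805 km (keep extra digits for the depth step; rounded: 17.0, -62.8).
Then from the Station 0 sphere: z² = 54.93² − (x − 40.4)² − (y + 45.0)² with x = 17.004, y = -62.805, so z ≈ 46.400 ≈ 46.4 km.
Check against Station 3 (with the unrounded solution): distance 61.66 ≈ 61.67 km. ✓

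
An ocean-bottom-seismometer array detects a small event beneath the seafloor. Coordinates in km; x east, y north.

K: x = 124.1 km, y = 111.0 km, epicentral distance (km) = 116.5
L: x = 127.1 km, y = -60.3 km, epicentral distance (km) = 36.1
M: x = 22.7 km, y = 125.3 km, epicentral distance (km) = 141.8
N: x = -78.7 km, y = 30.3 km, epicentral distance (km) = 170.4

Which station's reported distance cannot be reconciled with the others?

Solve using three stations at a time. Using K, M, N (subtract circle equations pairwise → linear system) gives (x, y) ≈ (89.0, -0.0).
Distances from that point to each station vs reported:
  K: calculated 116.5 vs reported 116.5 → residual 0.0 km
  L: calculated 71.3 vs reported 36.1 → residual 35.2 km
  M: calculated 141.8 vs reported 141.8 → residual 0.0 km
  N: calculated 170.4 vs reported 170.4 → residual 0.0 km
K, M, N are mutually consistent (residuals ≈ 0); L is off by 35.2 km.

L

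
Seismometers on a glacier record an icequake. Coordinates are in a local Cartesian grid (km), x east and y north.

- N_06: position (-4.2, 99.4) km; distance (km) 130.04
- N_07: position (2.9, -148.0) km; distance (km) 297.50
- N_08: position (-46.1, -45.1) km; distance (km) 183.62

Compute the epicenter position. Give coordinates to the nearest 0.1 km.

x ≈ -133.1 km, y ≈ 116.6 km

Circle about each station: (x + 4.2)² + (y − 99.4)² = 130.04²; (x − 2.9)² + (y + 148.0)² = 297.50²; (x + 46.1)² + (y + 45.1)² = 183.62².
Subtracting the N_06 equation from the N_07 and N_08 equations removes the quadratic terms:
14.2 x − 494.8 y = -59581.44
-83.8 x − 289.0 y = -22544.68
Solving the 2×2 system: x ≈ -133.1, y ≈ 116.6 km.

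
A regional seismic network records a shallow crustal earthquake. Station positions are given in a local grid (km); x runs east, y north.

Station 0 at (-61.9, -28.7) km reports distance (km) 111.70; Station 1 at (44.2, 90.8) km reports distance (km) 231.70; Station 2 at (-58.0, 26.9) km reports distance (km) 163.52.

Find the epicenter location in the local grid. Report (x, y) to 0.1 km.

Circle about each station: (x + 61.9)² + (y + 28.7)² = 111.70²; (x − 44.2)² + (y − 90.8)² = 231.70²; (x + 58.0)² + (y − 26.9)² = 163.52².
Subtracting the Station 0 equation from the Station 1 and Station 2 equations removes the quadratic terms:
212.2 x + 239.0 y = -35665.02
7.8 x + 111.2 y = -14829.59
Solving the 2×2 system: x ≈ -19.4, y ≈ -132.0 km.

-19.4 km east, -132.0 km north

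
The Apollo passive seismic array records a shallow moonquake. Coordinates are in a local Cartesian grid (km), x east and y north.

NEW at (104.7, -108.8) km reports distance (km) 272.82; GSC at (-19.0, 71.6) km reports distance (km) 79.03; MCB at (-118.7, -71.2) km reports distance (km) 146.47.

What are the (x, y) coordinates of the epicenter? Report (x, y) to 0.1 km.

-98.0 km east, 73.8 km north

Circle about each station: (x − 104.7)² + (y + 108.8)² = 272.82²; (x + 19.0)² + (y − 71.6)² = 79.03²; (x + 118.7)² + (y + 71.2)² = 146.47².
Subtracting the NEW equation from the GSC and MCB equations removes the quadratic terms:
-247.4 x + 360.8 y = 50873.04
-446.8 x + 75.2 y = 49336.89
Solving the 2×2 system: x ≈ -98.0, y ≈ 73.8 km.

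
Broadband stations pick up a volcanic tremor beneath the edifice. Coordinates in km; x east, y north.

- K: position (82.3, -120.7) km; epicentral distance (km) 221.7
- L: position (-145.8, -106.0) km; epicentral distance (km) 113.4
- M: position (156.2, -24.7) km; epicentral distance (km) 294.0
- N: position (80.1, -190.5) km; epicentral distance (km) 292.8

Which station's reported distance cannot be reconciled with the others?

K

Solve using three stations at a time. Using L, M, N (subtract circle equations pairwise → linear system) gives (x, y) ≈ (-136.1, 7.0).
Distances from that point to each station vs reported:
  K: calculated 253.0 vs reported 221.7 → residual 31.3 km
  L: calculated 113.4 vs reported 113.4 → residual 0.0 km
  M: calculated 294.0 vs reported 294.0 → residual 0.0 km
  N: calculated 292.8 vs reported 292.8 → residual 0.0 km
L, M, N are mutually consistent (residuals ≈ 0); K is off by 31.3 km.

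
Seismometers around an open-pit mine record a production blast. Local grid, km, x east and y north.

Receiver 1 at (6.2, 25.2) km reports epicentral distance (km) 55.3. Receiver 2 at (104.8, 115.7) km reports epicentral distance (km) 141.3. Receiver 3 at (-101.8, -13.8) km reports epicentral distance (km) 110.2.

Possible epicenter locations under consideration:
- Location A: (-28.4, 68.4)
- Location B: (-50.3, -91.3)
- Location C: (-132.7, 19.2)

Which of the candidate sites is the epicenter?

Location A

For each candidate, compare |candidate − station| to the reported distance:
Location A: residuals Receiver 1 0.0, Receiver 2 0.0, Receiver 3 0.0 → max 0.0 km
Location B: residuals Receiver 1 74.2, Receiver 2 117.4, Receiver 3 17.1 → max 117.4 km
Location C: residuals Receiver 1 83.7, Receiver 2 115.1, Receiver 3 65.0 → max 115.1 km
Only Location A has all residuals ≈ 0.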